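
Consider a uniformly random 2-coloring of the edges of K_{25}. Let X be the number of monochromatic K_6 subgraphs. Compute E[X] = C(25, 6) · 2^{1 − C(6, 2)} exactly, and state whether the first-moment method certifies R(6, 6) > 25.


E[X] = C(25, 6) · 2^{1 − 15} = 177100 · 2^{−14} = 177100/16384.
As a reduced fraction: E[X] = 44275/4096 ≈ 10.809326.
Is E[X] < 1? NO.
Since E[X] ≥ 1, the first-moment bound is inconclusive at n = 25; it does NOT by itself certify R(6, 6) > 25.

E[X] = 44275/4096 ≈ 10.809326; E[X] ≥ 1; first-moment method inconclusive here.


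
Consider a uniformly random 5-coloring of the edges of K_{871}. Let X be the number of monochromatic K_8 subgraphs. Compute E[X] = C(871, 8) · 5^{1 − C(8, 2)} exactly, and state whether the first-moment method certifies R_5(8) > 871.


E[X] = C(871, 8) · 5^{1 − 28} = 7954689371890086540 · 5^{−27} = 7954689371890086540/7450580596923828125.
As a reduced fraction: E[X] = 1590937874378017308/1490116119384765625 ≈ 1.06766.
Is E[X] < 1? NO.
Since E[X] ≥ 1, the first-moment bound is inconclusive at n = 871; it does NOT by itself certify R_5(8) > 871.

E[X] = 1590937874378017308/1490116119384765625 ≈ 1.06766; E[X] ≥ 1; first-moment method inconclusive here.


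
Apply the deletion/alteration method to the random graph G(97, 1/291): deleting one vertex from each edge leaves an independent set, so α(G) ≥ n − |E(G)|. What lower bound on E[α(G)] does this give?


E[|E(G)|] = C(97, 2)·p = 4656 · (1/291) = 16.
E[α(G)] ≥ n − E[|E(G)|] = 97 − 16 = 81.
Numerically: ≈ 81.00000.
(This is only a lower bound; the true E[α(G)] may be larger.)

E[α(G)] ≥ 81 ≈ 81.00000.


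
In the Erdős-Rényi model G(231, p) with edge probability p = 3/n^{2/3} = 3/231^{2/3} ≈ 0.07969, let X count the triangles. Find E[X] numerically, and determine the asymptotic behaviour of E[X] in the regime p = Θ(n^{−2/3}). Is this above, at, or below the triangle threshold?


Number of potential triangles: C(231, 3) = 2027795.
Each occurs with probability p³ ≈ (0.07969)³ ≈ 5.059875e-04.
By linearity: E[X] = C(231, 3)·p³ ≈ 2027795 · 5.059875e-04 ≈ 1026.0390.
Since α = 2/3 < 1, p = c/n^{2/3} ≫ 1/n is above the triangle threshold p ~ 1/n. Asymptotically E[X] ~ (c³/6)·n^{3(1−α)} = (3³/6)·n^{1} → ∞; triangles are abundant w.h.p.

E[X] ≈ 1026.0390; in regime p = Θ(1/n^{2/3}) E[X] diverges (above the triangle threshold p ~ 1/n).


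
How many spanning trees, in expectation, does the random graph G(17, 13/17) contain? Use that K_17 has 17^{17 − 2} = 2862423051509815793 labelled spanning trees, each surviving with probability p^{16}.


K_17 has 17^{17 − 2} = 2862423051509815793 labelled spanning trees.
For each such spanning tree H, let X_H = 1 if all 16 edges of H are present in G. Then P[X_H = 1] = p^{16} = (13/17)^{16} = 665416609183179841/48661191875666868481.
By linearity: E[X] = Σ_H E[X_H] = 2862423051509815793 · p^{16} = 2862423051509815793 · 665416609183179841/48661191875666868481 = 665416609183179841/17.
Numerically: E[X] ≈ 3.9142e+16.

E[X] = 2862423051509815793 · (13/17)^{16} = 665416609183179841/17 ≈ 3.9142e+16.


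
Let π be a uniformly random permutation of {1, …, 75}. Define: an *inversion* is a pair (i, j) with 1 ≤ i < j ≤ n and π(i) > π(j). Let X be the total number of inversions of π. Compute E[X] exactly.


Write X = Σ X_I over the C(75, 2) = 2775 pairs i < j, with X_I the indicator of one inversion.
There are 2775 indicators.
For each fixed pair i < j, the values π(i) and π(j) are two distinct elements of {1, …, 75} in uniformly random order; by symmetry P[π(i) > π(j)] = 1/2.
By linearity: E[X] = 2775 · (1/2) = C(75, 2) · (1/2) = 2775/2 = 2775/2 ≈ 1387.50000.

E[X] = 2775/2 = 1387.50000.


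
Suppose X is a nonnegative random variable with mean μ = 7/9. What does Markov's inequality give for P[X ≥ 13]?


μ = E[X] = 7/9, a = 13.
Markov: P[X ≥ 13] ≤ μ/a = (7/9)/13 = 7/117.
Numerically: ≈ 0.059829.
(Since a = 13 > μ = 0.777778, the bound 7/117 is < 1 and informative.)

P[X ≥ 13] ≤ 7/117 ≈ 0.059829.


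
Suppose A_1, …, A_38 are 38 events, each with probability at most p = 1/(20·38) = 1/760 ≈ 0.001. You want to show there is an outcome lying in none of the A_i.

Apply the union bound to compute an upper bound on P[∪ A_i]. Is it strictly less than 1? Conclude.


Union bound: P[∪_{i=1}^{38} A_i] ≤ Σ_i P[A_i] ≤ 38·p = 38·(1/760) = 1/20.
Numerically: 1/20 ≈ 0.050.
Is 1/20 < 1? YES.
Since P[∪ A_i] ≤ 1/20 < 1, the complement has P[∩ A_i^c] ≥ 1 − 1/20 = 19/20 > 0, so some outcome avoids every A_i.

38·p = 1/20 ≈ 0.050; existence CERTIFIED by the union bound.


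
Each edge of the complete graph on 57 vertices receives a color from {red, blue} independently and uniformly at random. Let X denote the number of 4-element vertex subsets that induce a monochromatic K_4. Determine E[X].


Let X = Σ_S X_S over the C(57, 4) = 395010 subsets S of size 4, where X_S = 1 if the K_4 on S is monochromatic.
For a fixed S, the K_4 on S has C(4, 2) = 6 edges. P[all 6 edges red] = (1/2)^6, and likewise for blue, so P[monochromatic] = 2·(1/2)^6 = 2^{1 − 6} = 1/32.
By linearity of expectation: E[X] = C(57, 4) · 2^{1 − 6} = 395010 · 1/32 = 197505/16.
Numerically: E[X] ≈ 12344.0625.

E[X] = C(57,4)·2^(1−C(4,2)) = 197505/16 ≈ 12344.0625.


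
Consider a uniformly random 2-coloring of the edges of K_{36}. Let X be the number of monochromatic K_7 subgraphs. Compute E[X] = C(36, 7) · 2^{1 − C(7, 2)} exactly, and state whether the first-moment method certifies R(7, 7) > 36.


E[X] = C(36, 7) · 2^{1 − 21} = 8347680 · 2^{−20} = 8347680/1048576.
As a reduced fraction: E[X] = 260865/32768 ≈ 7.9609680.
Is E[X] < 1? NO.
Since E[X] ≥ 1, the first-moment bound is inconclusive at n = 36; it does NOT by itself certify R(7, 7) > 36.

E[X] = 260865/32768 ≈ 7.9609680; E[X] ≥ 1; first-moment method inconclusive here.


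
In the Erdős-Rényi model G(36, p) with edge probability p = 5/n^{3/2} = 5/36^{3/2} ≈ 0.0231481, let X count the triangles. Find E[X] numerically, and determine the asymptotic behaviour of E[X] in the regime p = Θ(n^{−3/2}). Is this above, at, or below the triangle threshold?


Number of potential triangles: C(36, 3) = 7140.
Each occurs with probability p³ ≈ (0.0231481)³ ≈ 1.24036288e-05.
By linearity: E[X] = C(36, 3)·p³ ≈ 7140 · 1.24036288e-05 ≈ 0.088562.
Since α = 3/2 > 1, p = c/n^{3/2} = o(1/n) is below the triangle threshold p ~ 1/n. Asymptotically E[X] ~ (c³/6)·n^{3(1−α)} = (5³/6)·n^{-1.5} → 0, so by Markov's inequality G has no triangles w.h.p.

E[X] ≈ 0.088562; in regime p = Θ(1/n^{3/2}) E[X] tends to 0 (below the triangle threshold p ~ 1/n).


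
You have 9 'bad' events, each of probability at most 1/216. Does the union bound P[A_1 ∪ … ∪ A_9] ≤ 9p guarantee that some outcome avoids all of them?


Union bound: P[∪_{i=1}^{9} A_i] ≤ Σ_i P[A_i] ≤ 9·p = 9·(1/216) = 1/24.
Numerically: 1/24 ≈ 0.0417.
Is 1/24 < 1? YES.
Since P[∪ A_i] ≤ 1/24 < 1, the complement has P[∩ A_i^c] ≥ 1 − 1/24 = 23/24 > 0, so some outcome avoids every A_i.

9·p = 1/24 ≈ 0.0417; existence CERTIFIED by the union bound.


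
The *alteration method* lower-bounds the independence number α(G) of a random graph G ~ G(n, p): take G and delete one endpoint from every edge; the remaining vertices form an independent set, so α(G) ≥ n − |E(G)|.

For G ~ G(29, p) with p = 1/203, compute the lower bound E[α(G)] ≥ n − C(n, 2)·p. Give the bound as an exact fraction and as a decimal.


E[|E(G)|] = C(29, 2)·p = 406 · (1/203) = 2.
E[α(G)] ≥ n − E[|E(G)|] = 29 − 2 = 27.
Numerically: ≈ 27.000000.
(This is only a lower bound; the true E[α(G)] may be larger.)

E[α(G)] ≥ 27 ≈ 27.000000.


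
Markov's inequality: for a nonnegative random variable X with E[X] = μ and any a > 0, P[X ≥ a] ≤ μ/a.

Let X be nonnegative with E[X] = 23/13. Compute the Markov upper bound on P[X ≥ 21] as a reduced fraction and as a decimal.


μ = E[X] = 23/13, a = 21.
Markov: P[X ≥ 21] ≤ μ/a = (23/13)/21 = 23/273.
Numerically: ≈ 0.0842.
(Since a = 21 > μ = 1.7692, the bound 23/273 is < 1 and informative.)

P[X ≥ 21] ≤ 23/273 ≈ 0.0842.


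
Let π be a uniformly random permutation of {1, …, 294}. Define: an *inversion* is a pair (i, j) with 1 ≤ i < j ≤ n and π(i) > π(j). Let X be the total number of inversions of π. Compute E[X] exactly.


Write X = Σ X_I over the C(294, 2) = 43071 pairs i < j, with X_I the indicator of one inversion.
There are 43071 indicators.
For each fixed pair i < j, the values π(i) and π(j) are two distinct elements of {1, …, 294} in uniformly random order; by symmetry P[π(i) > π(j)] = 1/2.
By linearity: E[X] = 43071 · (1/2) = C(294, 2) · (1/2) = 43071/2 = 43071/2 ≈ 21535.50000.

E[X] = 43071/2 = 21535.50000.


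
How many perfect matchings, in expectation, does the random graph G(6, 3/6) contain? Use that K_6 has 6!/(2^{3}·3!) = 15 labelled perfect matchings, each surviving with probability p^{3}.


K_6 has 6!/(2^{3}·3!) = 15 labelled perfect matchings.
For each such perfect matching H, let X_H = 1 if all 3 edges of H are present in G. Then P[X_H = 1] = p^{3} = (1/2)^{3} = 1/8.
By linearity of expectation: E[X] = Σ_H E[X_H] = 15 · p^{3} = 15 · 1/8 = 15/8.
Numerically: E[X] ≈ 1.875.

E[X] = 15 · (1/2)^{3} = 15/8 ≈ 1.875.


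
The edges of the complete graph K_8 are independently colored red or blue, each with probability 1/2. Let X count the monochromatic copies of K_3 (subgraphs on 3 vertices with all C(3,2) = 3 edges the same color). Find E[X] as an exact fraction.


Let X = Σ_S X_S over the C(8, 3) = 56 subsets S of size 3, where X_S = 1 if the K_3 on S is monochromatic.
For a fixed S, the K_3 on S has C(3, 2) = 3 edges. P[all 3 edges red] = (1/2)^3, and likewise for blue, so P[monochromatic] = 2·(1/2)^3 = 2^{1 − 3} = 1/4.
Summing: E[X] = C(8, 3) · 2^{1 − 3} = 56 · 1/4 = 14.
Numerically: E[X] ≈ 14.000000.

E[X] = C(8,3)·2^(1−C(3,2)) = 14 ≈ 14.000000.


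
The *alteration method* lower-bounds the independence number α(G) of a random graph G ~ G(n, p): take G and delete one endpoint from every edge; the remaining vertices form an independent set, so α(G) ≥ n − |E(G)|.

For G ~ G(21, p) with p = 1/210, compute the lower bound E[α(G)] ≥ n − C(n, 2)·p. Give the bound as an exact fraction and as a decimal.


E[|E(G)|] = C(21, 2)·p = 210 · (1/210) = 1.
E[α(G)] ≥ n − E[|E(G)|] = 21 − 1 = 20.
Numerically: ≈ 20.000000.
(This is only a lower bound; the true E[α(G)] may be larger.)

E[α(G)] ≥ 20 ≈ 20.000000.


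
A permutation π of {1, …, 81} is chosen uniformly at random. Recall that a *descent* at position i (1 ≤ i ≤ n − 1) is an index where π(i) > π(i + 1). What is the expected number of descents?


Write X = Σ X_I over i = 1, …, 80, with X_I the indicator of one descent.
There are 80 indicators.
For each fixed i, the pair (π(i), π(i+1)) is a uniformly random ordered pair of distinct values from {1, …, 81}; by symmetry P[π(i) > π(i+1)] = 1/2.
By linearity: E[X] = 80 · (1/2) = (81 − 1) · (1/2) = 40 ≈ 40.0000.

E[X] = 40 = 40.0000.


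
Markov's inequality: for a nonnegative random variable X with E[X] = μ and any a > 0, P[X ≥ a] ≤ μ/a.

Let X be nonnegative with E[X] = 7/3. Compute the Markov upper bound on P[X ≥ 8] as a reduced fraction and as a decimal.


μ = E[X] = 7/3, a = 8.
Markov: P[X ≥ 8] ≤ μ/a = (7/3)/8 = 7/24.
Numerically: ≈ 0.291667.
(Since a = 8 > μ = 2.333333, the bound 7/24 is < 1 and informative.)

P[X ≥ 8] ≤ 7/24 ≈ 0.291667.


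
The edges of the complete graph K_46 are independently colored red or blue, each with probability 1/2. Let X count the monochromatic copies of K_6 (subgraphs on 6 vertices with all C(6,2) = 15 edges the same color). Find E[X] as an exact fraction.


Let X = Σ_S X_S over the C(46, 6) = 9366819 subsets S of size 6, where X_S = 1 if the K_6 on S is monochromatic.
For a fixed S, the K_6 on S has C(6, 2) = 15 edges. P[all 15 edges red] = (1/2)^15, and likewise for blue, so P[monochromatic] = 2·(1/2)^15 = 2^{1 − 15} = 1/16384.
By linearity: E[X] = C(46, 6) · 2^{1 − 15} = 9366819 · 1/16384 = 9366819/16384.
Numerically: E[X] ≈ 571.705261.

E[X] = C(46,6)·2^(1−C(6,2)) = 9366819/16384 ≈ 571.705261.


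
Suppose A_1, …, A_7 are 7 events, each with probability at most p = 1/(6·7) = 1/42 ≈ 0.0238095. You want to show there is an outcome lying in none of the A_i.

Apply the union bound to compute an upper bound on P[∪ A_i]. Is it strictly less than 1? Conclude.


Union bound: P[∪_{i=1}^{7} A_i] ≤ Σ_i P[A_i] ≤ 7·p = 7·(1/42) = 1/6.
Numerically: 1/6 ≈ 0.1666667.
Is 1/6 < 1? YES.
Since P[∪ A_i] ≤ 1/6 < 1, the complement has P[∩ A_i^c] ≥ 1 − 1/6 = 5/6 > 0, so some outcome avoids every A_i.

7·p = 1/6 ≈ 0.1666667; existence CERTIFIED by the union bound.


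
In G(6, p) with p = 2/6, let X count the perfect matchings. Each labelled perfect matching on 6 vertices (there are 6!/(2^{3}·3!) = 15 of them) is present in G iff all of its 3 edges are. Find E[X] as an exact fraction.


K_6 has 6!/(2^{3}·3!) = 15 labelled perfect matchings.
For each such perfect matching H, let X_H = 1 if all 3 edges of H are present in G. Then P[X_H = 1] = p^{3} = (1/3)^{3} = 1/27.
By linearity: E[X] = Σ_H E[X_H] = 15 · p^{3} = 15 · 1/27 = 5/9.
Numerically: E[X] ≈ 0.55556.

E[X] = 15 · (1/3)^{3} = 5/9 ≈ 0.55556.


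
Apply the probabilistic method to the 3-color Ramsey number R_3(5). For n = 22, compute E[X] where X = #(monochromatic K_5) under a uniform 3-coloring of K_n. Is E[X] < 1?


E[X] = C(22, 5) · 3^{1 − 10} = 26334 · 3^{−9} = 26334/19683.
As a reduced fraction: E[X] = 2926/2187 ≈ 1.3379058.
Is E[X] < 1? NO.
Since E[X] ≥ 1, the first-moment bound is inconclusive at n = 22; it does NOT by itself certify R_3(5) > 22.

E[X] = 2926/2187 ≈ 1.3379058; E[X] ≥ 1; first-moment method inconclusive here.


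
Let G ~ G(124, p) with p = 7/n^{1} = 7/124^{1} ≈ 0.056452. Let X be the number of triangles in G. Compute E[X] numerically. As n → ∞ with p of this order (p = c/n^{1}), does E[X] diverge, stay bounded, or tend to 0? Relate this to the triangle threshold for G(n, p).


Number of potential triangles: C(124, 3) = 310124.
Each occurs with probability p³ ≈ (0.056452)³ ≈ 1.7989913e-04.
By linearity: E[X] = C(124, 3)·p³ ≈ 310124 · 1.7989913e-04 ≈ 55.79104.
Here α = 1, so p = 7/n is exactly at the triangle threshold p ~ 1/n. Asymptotically E[X] → c³/6 = 7³/6 = 343/6 ≈ 57.16667, a bounded constant. In this regime the triangle count is asymptotically Poisson(c³/6).

E[X] ≈ 55.79104; in regime p = Θ(1/n^{1}) E[X] stays bounded (at the triangle threshold p ~ 1/n).


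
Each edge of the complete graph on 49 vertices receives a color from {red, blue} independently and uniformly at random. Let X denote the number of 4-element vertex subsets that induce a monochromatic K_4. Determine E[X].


Let X = Σ_S X_S over the C(49, 4) = 211876 subsets S of size 4, where X_S = 1 if the K_4 on S is monochromatic.
For a fixed S, the K_4 on S has C(4, 2) = 6 edges. P[all 6 edges red] = (1/2)^6, and likewise for blue, so P[monochromatic] = 2·(1/2)^6 = 2^{1 − 6} = 1/32.
By linearity of expectation: E[X] = C(49, 4) · 2^{1 − 6} = 211876 · 1/32 = 52969/8.
Numerically: E[X] ≈ 6621.125.

E[X] = C(49,4)·2^(1−C(4,2)) = 52969/8 ≈ 6621.125.


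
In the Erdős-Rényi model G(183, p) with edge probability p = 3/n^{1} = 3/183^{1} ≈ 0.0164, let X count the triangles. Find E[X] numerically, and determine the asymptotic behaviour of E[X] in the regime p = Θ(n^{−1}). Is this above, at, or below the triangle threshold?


Number of potential triangles: C(183, 3) = 1004731.
Each occurs with probability p³ ≈ (0.0164)³ ≈ 4.40566e-06.
By linearity: E[X] = C(183, 3)·p³ ≈ 1004731 · 4.40566e-06 ≈ 4.426.
Here α = 1, so p = 3/n is exactly at the triangle threshold p ~ 1/n. Asymptotically E[X] → c³/6 = 3³/6 = 9/2 ≈ 4.500, a bounded constant. In this regime the triangle count is asymptotically Poisson(c³/6).

E[X] ≈ 4.426; in regime p = Θ(1/n^{1}) E[X] stays bounded (at the triangle threshold p ~ 1/n).


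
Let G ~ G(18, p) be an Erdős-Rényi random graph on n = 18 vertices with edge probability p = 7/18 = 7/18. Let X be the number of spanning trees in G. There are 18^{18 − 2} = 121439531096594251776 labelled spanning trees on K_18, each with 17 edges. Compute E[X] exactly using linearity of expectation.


K_18 has 18^{18 − 2} = 121439531096594251776 labelled spanning trees.
For each such spanning tree H, let X_H = 1 if all 17 edges of H are present in G. Then P[X_H = 1] = p^{17} = (7/18)^{17} = 232630513987207/2185911559738696531968.
Summing the indicators: E[X] = Σ_H E[X_H] = 121439531096594251776 · p^{17} = 121439531096594251776 · 232630513987207/2185911559738696531968 = 232630513987207/18.
Numerically: E[X] ≈ 1.29e+13.

E[X] = 121439531096594251776 · (7/18)^{17} = 232630513987207/18 ≈ 1.29e+13.


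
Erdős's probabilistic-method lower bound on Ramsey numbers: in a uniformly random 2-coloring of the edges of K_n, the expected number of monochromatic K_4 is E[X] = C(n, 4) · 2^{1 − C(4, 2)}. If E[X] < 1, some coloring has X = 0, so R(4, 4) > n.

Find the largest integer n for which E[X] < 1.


We need C(n, 4) · 2^{1 − 6} < 1, i.e. C(n, 4) < 2^{6 − 1} = 32.
Check values of n near the boundary:
  n = 4: C(4, 4) = 1; 1 < 32? YES
  n = 5: C(5, 4) = 5; 5 < 32? YES
  n = 6: C(6, 4) = 15; 15 < 32? YES
  n = 7: C(7, 4) = 35; 35 < 32? NO
The largest n with C(n, 4) < 32 is n = 6 (where E[X] = 15/32 ≈ 0.469). Hence R(4, 4) > 6, i.e. R(4, 4) ≥ 7.

Largest n = 6; hence R(4, 4) > 6.


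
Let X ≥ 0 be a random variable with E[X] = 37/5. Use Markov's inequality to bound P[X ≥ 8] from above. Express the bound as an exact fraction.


μ = E[X] = 37/5, a = 8.
Markov: P[X ≥ 8] ≤ μ/a = (37/5)/8 = 37/40.
Numerically: ≈ 0.925000.
(Since a = 8 > μ = 7.400000, the bound 37/40 is < 1 and informative.)

P[X ≥ 8] ≤ 37/40 ≈ 0.925000.


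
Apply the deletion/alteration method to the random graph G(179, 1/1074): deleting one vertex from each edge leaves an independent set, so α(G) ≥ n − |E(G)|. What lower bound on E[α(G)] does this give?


E[|E(G)|] = C(179, 2)·p = 15931 · (1/1074) = 89/6.
E[α(G)] ≥ n − E[|E(G)|] = 179 − 89/6 = 985/6.
Numerically: ≈ 164.1667.
(This is only a lower bound; the true E[α(G)] may be larger.)

E[α(G)] ≥ 985/6 ≈ 164.1667.


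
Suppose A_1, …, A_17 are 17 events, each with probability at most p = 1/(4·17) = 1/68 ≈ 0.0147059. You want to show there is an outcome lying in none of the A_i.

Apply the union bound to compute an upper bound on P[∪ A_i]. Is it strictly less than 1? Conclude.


Union bound: P[∪_{i=1}^{17} A_i] ≤ Σ_i P[A_i] ≤ 17·p = 17·(1/68) = 1/4.
Numerically: 1/4 ≈ 0.2500000.
Is 1/4 < 1? YES.
Since P[∪ A_i] ≤ 1/4 < 1, the complement has P[∩ A_i^c] ≥ 1 − 1/4 = 3/4 > 0, so some outcome avoids every A_i.

17·p = 1/4 ≈ 0.2500000; existence CERTIFIED by the union bound.


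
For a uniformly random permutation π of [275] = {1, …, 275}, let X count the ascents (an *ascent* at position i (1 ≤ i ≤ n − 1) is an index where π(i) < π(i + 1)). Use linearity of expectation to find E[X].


Write X = Σ X_I over i = 1, …, 274, with X_I the indicator of one ascent.
There are 274 indicators.
For each fixed i, the pair (π(i), π(i+1)) is a uniformly random ordered pair of distinct values from {1, …, 275}; by symmetry P[π(i) < π(i+1)] = 1/2.
By linearity: E[X] = 274 · (1/2) = (275 − 1) · (1/2) = 137 ≈ 137.000.

E[X] = 137 = 137.000.


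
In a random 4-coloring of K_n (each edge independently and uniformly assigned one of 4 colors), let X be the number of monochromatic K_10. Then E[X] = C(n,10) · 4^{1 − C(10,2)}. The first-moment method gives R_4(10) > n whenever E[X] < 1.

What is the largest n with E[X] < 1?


We need C(n, 10) · 4^{1 − 45} < 1, i.e. C(n, 10) < 4^{45 − 1} = 309485009821345068724781056.
Check values of n near the boundary:
  n = 2022: C(2022, 10) = 307870445231474093395937796; 307870445231474093395937796 < 309485009821345068724781056? YES
  n = 2023: C(2023, 10) = 309399856285778485315440716; 309399856285778485315440716 < 309485009821345068724781056? YES
  n = 2024: C(2024, 10) = 310936101848269937576192656; 310936101848269937576192656 < 309485009821345068724781056? NO
  n = 2025: C(2025, 10) = 312479209053472269772600560; 312479209053472269772600560 < 309485009821345068724781056? NO
The largest n with C(n, 10) < 309485009821345068724781056 is n = 2023 (where E[X] = 77349964071444621328860179/77371252455336267181195264 ≈ 0.999725). Hence R_4(10) > 2023, i.e. R_4(10) ≥ 2024.

Largest n = 2023; hence R_4(10) > 2023.


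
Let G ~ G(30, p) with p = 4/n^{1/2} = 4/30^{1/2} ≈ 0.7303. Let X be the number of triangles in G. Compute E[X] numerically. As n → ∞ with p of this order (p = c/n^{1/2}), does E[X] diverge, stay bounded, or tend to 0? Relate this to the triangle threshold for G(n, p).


Number of potential triangles: C(30, 3) = 4060.
Each occurs with probability p³ ≈ (0.7303)³ ≈ 3.894916e-01.
By linearity: E[X] = C(30, 3)·p³ ≈ 4060 · 3.894916e-01 ≈ 1581.3359.
Since α = 1/2 < 1, p = c/n^{1/2} ≫ 1/n is above the triangle threshold p ~ 1/n. Asymptotically E[X] ~ (c³/6)·n^{3(1−α)} = (4³/6)·n^{1.5} → ∞; triangles are abundant w.h.p.

E[X] ≈ 1581.3359; in regime p = Θ(1/n^{1/2}) E[X] diverges (above the triangle threshold p ~ 1/n).


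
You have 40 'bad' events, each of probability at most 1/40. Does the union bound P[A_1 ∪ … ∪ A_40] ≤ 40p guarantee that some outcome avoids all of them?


Union bound: P[∪_{i=1}^{40} A_i] ≤ Σ_i P[A_i] ≤ 40·p = 40·(1/40) = 1.
Numerically: 1 ≈ 1.000.
Is 1 < 1? NO.
Since the bound 1 is ≥ 1, the union bound is uninformative here; it does NOT by itself certify existence.

40·p = 1 ≈ 1.000; existence NOT certified by the union bound.


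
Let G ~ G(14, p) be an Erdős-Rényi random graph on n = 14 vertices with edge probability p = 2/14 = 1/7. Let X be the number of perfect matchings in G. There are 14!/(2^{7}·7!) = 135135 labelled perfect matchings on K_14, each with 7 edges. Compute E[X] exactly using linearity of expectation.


K_14 has 14!/(2^{7}·7!) = 135135 labelled perfect matchings.
For each such perfect matching H, let X_H = 1 if all 7 edges of H are present in G. Then P[X_H = 1] = p^{7} = (1/7)^{7} = 1/823543.
Summing the indicators: E[X] = Σ_H E[X_H] = 135135 · p^{7} = 135135 · 1/823543 = 19305/117649.
Numerically: E[X] ≈ 0.164.

E[X] = 135135 · (1/7)^{7} = 19305/117649 ≈ 0.164.


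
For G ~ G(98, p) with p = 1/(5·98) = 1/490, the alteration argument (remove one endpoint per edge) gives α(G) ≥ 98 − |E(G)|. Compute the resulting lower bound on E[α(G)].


E[|E(G)|] = C(98, 2)·p = 4753 · (1/490) = 97/10.
E[α(G)] ≥ n − E[|E(G)|] = 98 − 97/10 = 883/10.
Numerically: ≈ 88.300000.
(This is only a lower bound; the true E[α(G)] may be larger.)

E[α(G)] ≥ 883/10 ≈ 88.300000.


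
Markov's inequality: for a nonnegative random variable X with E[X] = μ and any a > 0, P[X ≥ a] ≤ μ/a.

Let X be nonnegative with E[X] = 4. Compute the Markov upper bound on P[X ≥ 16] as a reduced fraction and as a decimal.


μ = E[X] = 4, a = 16.
Markov: P[X ≥ 16] ≤ μ/a = (4)/16 = 1/4.
Numerically: ≈ 0.250.
(Since a = 16 > μ = 4.000, the bound 1/4 is < 1 and informative.)

P[X ≥ 16] ≤ 1/4 ≈ 0.250.


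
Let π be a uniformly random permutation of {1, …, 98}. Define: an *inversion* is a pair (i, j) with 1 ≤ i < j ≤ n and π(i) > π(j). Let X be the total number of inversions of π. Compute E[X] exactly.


Write X = Σ X_I over the C(98, 2) = 4753 pairs i < j, with X_I the indicator of one inversion.
There are 4753 indicators.
For each fixed pair i < j, the values π(i) and π(j) are two distinct elements of {1, …, 98} in uniformly random order; by symmetry P[π(i) > π(j)] = 1/2.
By linearity: E[X] = 4753 · (1/2) = C(98, 2) · (1/2) = 4753/2 = 4753/2 ≈ 2376.50000.

E[X] = 4753/2 = 2376.50000.


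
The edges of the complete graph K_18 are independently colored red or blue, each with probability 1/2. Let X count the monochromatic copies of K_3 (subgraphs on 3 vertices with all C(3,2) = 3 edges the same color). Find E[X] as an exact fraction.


Let X = Σ_S X_S over the C(18, 3) = 816 subsets S of size 3, where X_S = 1 if the K_3 on S is monochromatic.
For a fixed S, the K_3 on S has C(3, 2) = 3 edges. P[all 3 edges red] = (1/2)^3, and likewise for blue, so P[monochromatic] = 2·(1/2)^3 = 2^{1 − 3} = 1/4.
Summing: E[X] = C(18, 3) · 2^{1 − 3} = 816 · 1/4 = 204.
Numerically: E[X] ≈ 204.00000.

E[X] = C(18,3)·2^(1−C(3,2)) = 204 ≈ 204.00000.


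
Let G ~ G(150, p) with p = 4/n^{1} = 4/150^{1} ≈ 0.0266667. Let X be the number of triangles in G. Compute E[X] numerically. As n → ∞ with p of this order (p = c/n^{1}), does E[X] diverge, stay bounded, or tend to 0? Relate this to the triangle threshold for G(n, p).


Number of potential triangles: C(150, 3) = 551300.
Each occurs with probability p³ ≈ (0.0266667)³ ≈ 1.89629630e-05.
By linearity: E[X] = C(150, 3)·p³ ≈ 551300 · 1.89629630e-05 ≈ 10.454281.
Here α = 1, so p = 4/n is exactly at the triangle threshold p ~ 1/n. Asymptotically E[X] → c³/6 = 4³/6 = 32/3 ≈ 10.666667, a bounded constant. In this regime the triangle count is asymptotically Poisson(c³/6).

E[X] ≈ 10.454281; in regime p = Θ(1/n^{1}) E[X] stays bounded (at the triangle threshold p ~ 1/n).


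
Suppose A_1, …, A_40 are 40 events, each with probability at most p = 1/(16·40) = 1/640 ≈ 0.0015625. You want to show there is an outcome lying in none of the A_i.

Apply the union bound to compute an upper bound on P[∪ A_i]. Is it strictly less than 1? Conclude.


Union bound: P[∪_{i=1}^{40} A_i] ≤ Σ_i P[A_i] ≤ 40·p = 40·(1/640) = 1/16.
Numerically: 1/16 ≈ 0.0625000.
Is 1/16 < 1? YES.
Since P[∪ A_i] ≤ 1/16 < 1, the complement has P[∩ A_i^c] ≥ 1 − 1/16 = 15/16 > 0, so some outcome avoids every A_i.

40·p = 1/16 ≈ 0.0625000; existence CERTIFIED by the union bound.


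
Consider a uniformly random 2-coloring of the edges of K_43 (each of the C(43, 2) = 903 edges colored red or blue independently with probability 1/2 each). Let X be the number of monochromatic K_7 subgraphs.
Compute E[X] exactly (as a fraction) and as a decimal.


Let X = Σ_S X_S over the C(43, 7) = 32224114 subsets S of size 7, where X_S = 1 if the K_7 on S is monochromatic.
For a fixed S, the K_7 on S has C(7, 2) = 21 edges. P[all 21 edges red] = (1/2)^21, and likewise for blue, so P[monochromatic] = 2·(1/2)^21 = 2^{1 − 21} = 1/1048576.
By linearity of expectation: E[X] = C(43, 7) · 2^{1 − 21} = 32224114 · 1/1048576 = 16112057/524288.
Numerically: E[X] ≈ 30.731.

E[X] = C(43,7)·2^(1−C(7,2)) = 16112057/524288 ≈ 30.731.


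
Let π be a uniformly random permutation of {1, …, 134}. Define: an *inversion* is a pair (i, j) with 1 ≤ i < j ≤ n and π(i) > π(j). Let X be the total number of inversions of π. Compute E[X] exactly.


Write X = Σ X_I over the C(134, 2) = 8911 pairs i < j, with X_I the indicator of one inversion.
There are 8911 indicators.
For each fixed pair i < j, the values π(i) and π(j) are two distinct elements of {1, …, 134} in uniformly random order; by symmetry P[π(i) > π(j)] = 1/2.
By linearity: E[X] = 8911 · (1/2) = C(134, 2) · (1/2) = 8911/2 = 8911/2 ≈ 4455.500000.

E[X] = 8911/2 = 4455.500000.


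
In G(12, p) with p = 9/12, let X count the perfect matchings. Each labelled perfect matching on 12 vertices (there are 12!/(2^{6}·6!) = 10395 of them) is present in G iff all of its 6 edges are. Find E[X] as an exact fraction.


K_12 has 12!/(2^{6}·6!) = 10395 labelled perfect matchings.
For each such perfect matching H, let X_H = 1 if all 6 edges of H are present in G. Then P[X_H = 1] = p^{6} = (3/4)^{6} = 729/4096.
By linearity of expectation: E[X] = Σ_H E[X_H] = 10395 · p^{6} = 10395 · 729/4096 = 7577955/4096.
Numerically: E[X] ≈ 1.85e+03.

E[X] = 10395 · (3/4)^{6} = 7577955/4096 ≈ 1.85e+03.


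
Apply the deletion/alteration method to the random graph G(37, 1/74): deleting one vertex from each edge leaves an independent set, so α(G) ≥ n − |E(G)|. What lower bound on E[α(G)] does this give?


E[|E(G)|] = C(37, 2)·p = 666 · (1/74) = 9.
E[α(G)] ≥ n − E[|E(G)|] = 37 − 9 = 28.
Numerically: ≈ 28.000.
(This is only a lower bound; the true E[α(G)] may be larger.)

E[α(G)] ≥ 28 ≈ 28.000.


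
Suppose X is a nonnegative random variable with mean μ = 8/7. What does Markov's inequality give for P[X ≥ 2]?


μ = E[X] = 8/7, a = 2.
Markov: P[X ≥ 2] ≤ μ/a = (8/7)/2 = 4/7.
Numerically: ≈ 0.5714.
(Since a = 2 > μ = 1.1429, the bound 4/7 is < 1 and informative.)

P[X ≥ 2] ≤ 4/7 ≈ 0.5714.


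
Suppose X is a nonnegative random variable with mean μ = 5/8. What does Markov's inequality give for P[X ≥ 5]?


μ = E[X] = 5/8, a = 5.
Markov: P[X ≥ 5] ≤ μ/a = (5/8)/5 = 1/8.
Numerically: ≈ 0.1250.
(Since a = 5 > μ = 0.6250, the bound 1/8 is < 1 and informative.)

P[X ≥ 5] ≤ 1/8 ≈ 0.1250.


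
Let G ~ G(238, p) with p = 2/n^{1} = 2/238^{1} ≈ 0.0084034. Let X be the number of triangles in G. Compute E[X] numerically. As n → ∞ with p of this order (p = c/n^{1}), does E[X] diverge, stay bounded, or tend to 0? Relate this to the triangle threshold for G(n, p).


Number of potential triangles: C(238, 3) = 2218636.
Each occurs with probability p³ ≈ (0.0084034)³ ≈ 5.9341581e-07.
By linearity: E[X] = C(238, 3)·p³ ≈ 2218636 · 5.9341581e-07 ≈ 1.31657.
Here α = 1, so p = 2/n is exactly at the triangle threshold p ~ 1/n. Asymptotically E[X] → c³/6 = 2³/6 = 4/3 ≈ 1.33333, a bounded constant. In this regime the triangle count is asymptotically Poisson(c³/6).

E[X] ≈ 1.31657; in regime p = Θ(1/n^{1}) E[X] stays bounded (at the triangle threshold p ~ 1/n).


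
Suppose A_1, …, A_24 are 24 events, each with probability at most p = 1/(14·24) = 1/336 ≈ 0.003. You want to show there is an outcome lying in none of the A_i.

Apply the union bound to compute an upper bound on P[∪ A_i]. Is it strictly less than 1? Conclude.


Union bound: P[∪_{i=1}^{24} A_i] ≤ Σ_i P[A_i] ≤ 24·p = 24·(1/336) = 1/14.
Numerically: 1/14 ≈ 0.071.
Is 1/14 < 1? YES.
Since P[∪ A_i] ≤ 1/14 < 1, the complement has P[∩ A_i^c] ≥ 1 − 1/14 = 13/14 > 0, so some outcome avoids every A_i.

24·p = 1/14 ≈ 0.071; existence CERTIFIED by the union bound.


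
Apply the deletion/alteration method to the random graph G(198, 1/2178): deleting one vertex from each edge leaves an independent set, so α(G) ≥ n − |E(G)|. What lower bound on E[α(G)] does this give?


E[|E(G)|] = C(198, 2)·p = 19503 · (1/2178) = 197/22.
E[α(G)] ≥ n − E[|E(G)|] = 198 − 197/22 = 4159/22.
Numerically: ≈ 189.0455.
(This is only a lower bound; the true E[α(G)] may be larger.)

E[α(G)] ≥ 4159/22 ≈ 189.0455.


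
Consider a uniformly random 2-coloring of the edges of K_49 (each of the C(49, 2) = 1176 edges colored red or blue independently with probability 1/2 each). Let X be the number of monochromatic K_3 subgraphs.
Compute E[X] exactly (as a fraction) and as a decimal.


Let X = Σ_S X_S over the C(49, 3) = 18424 subsets S of size 3, where X_S = 1 if the K_3 on S is monochromatic.
For a fixed S, the K_3 on S has C(3, 2) = 3 edges. P[all 3 edges red] = (1/2)^3, and likewise for blue, so P[monochromatic] = 2·(1/2)^3 = 2^{1 − 3} = 1/4.
By linearity of expectation: E[X] = C(49, 3) · 2^{1 − 3} = 18424 · 1/4 = 4606.
Numerically: E[X] ≈ 4606.00000.

E[X] = C(49,3)·2^(1−C(3,2)) = 4606 ≈ 4606.00000.


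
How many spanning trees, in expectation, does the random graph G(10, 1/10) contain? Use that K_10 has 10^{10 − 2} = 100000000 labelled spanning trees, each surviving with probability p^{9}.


K_10 has 10^{10 − 2} = 100000000 labelled spanning trees.
For each such spanning tree H, let X_H = 1 if all 9 edges of H are present in G. Then P[X_H = 1] = p^{9} = (1/10)^{9} = 1/1000000000.
By linearity of expectation: E[X] = Σ_H E[X_H] = 100000000 · p^{9} = 100000000 · 1/1000000000 = 1/10.
Numerically: E[X] ≈ 0.1.

E[X] = 100000000 · (1/10)^{9} = 1/10 ≈ 0.1.


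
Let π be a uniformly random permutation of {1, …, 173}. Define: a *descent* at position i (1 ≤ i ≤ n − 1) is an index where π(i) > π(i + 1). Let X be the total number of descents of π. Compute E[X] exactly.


Write X = Σ X_I over i = 1, …, 172, with X_I the indicator of one descent.
There are 172 indicators.
For each fixed i, the pair (π(i), π(i+1)) is a uniformly random ordered pair of distinct values from {1, …, 173}; by symmetry P[π(i) > π(i+1)] = 1/2.
By linearity: E[X] = 172 · (1/2) = (173 − 1) · (1/2) = 86 ≈ 86.000.

E[X] = 86 = 86.000.


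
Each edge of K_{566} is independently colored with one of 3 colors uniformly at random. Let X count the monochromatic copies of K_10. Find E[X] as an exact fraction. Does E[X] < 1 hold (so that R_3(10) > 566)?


E[X] = C(566, 10) · 3^{1 − 45} = 858376364549067965458 · 3^{−44} = 858376364549067965458/984770902183611232881.
As a reduced fraction: E[X] = 858376364549067965458/984770902183611232881 ≈ 0.8717.
Is E[X] < 1? YES.
Since E[X] < 1, there exists a 3-coloring of K_{566} with no monochromatic K_10; hence R_3(10) > 566.

E[X] = 858376364549067965458/984770902183611232881 ≈ 0.8717; E[X] < 1, so R_3(10) > 566.


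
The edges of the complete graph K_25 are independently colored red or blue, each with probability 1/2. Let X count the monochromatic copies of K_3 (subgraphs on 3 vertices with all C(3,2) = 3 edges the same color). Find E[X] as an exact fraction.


Let X = Σ_S X_S over the C(25, 3) = 2300 subsets S of size 3, where X_S = 1 if the K_3 on S is monochromatic.
For a fixed S, the K_3 on S has C(3, 2) = 3 edges. P[all 3 edges red] = (1/2)^3, and likewise for blue, so P[monochromatic] = 2·(1/2)^3 = 2^{1 − 3} = 1/4.
By linearity: E[X] = C(25, 3) · 2^{1 − 3} = 2300 · 1/4 = 575.
Numerically: E[X] ≈ 575.00000.

E[X] = C(25,3)·2^(1−C(3,2)) = 575 ≈ 575.00000.


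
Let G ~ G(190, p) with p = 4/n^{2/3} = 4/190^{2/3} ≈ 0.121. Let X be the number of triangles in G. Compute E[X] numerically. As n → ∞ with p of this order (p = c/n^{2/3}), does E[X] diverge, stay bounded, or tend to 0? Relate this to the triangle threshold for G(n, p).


Number of potential triangles: C(190, 3) = 1125180.
Each occurs with probability p³ ≈ (0.121)³ ≈ 1.772853e-03.
By linearity: E[X] = C(190, 3)·p³ ≈ 1125180 · 1.772853e-03 ≈ 1994.7789.
Since α = 2/3 < 1, p = c/n^{2/3} ≫ 1/n is above the triangle threshold p ~ 1/n. Asymptotically E[X] ~ (c³/6)·n^{3(1−α)} = (4³/6)·n^{1} → ∞; triangles are abundant w.h.p.

E[X] ≈ 1994.7789; in regime p = Θ(1/n^{2/3}) E[X] diverges (above the triangle threshold p ~ 1/n).


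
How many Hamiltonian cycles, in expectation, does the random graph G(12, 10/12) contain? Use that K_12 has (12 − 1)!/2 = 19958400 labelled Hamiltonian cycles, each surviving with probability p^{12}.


K_12 has (12 − 1)!/2 = 19958400 labelled Hamiltonian cycles.
For each such Hamiltonian cycle H, let X_H = 1 if all 12 edges of H are present in G. Then P[X_H = 1] = p^{12} = (5/6)^{12} = 244140625/2176782336.
Summing the indicators: E[X] = Σ_H E[X_H] = 19958400 · p^{12} = 19958400 · 244140625/2176782336 = 469970703125/209952.
Numerically: E[X] ≈ 2.24e+06.

E[X] = 19958400 · (5/6)^{12} = 469970703125/209952 ≈ 2.24e+06.


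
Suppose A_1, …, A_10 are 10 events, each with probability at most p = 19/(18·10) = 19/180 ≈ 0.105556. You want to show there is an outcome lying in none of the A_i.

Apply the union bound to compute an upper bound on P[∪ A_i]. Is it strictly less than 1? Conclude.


Union bound: P[∪_{i=1}^{10} A_i] ≤ Σ_i P[A_i] ≤ 10·p = 10·(19/180) = 19/18.
Numerically: 19/18 ≈ 1.055556.
Is 19/18 < 1? NO.
Since the bound 19/18 is ≥ 1, the union bound is uninformative here; it does NOT by itself certify existence.

10·p = 19/18 ≈ 1.055556; existence NOT certified by the union bound.


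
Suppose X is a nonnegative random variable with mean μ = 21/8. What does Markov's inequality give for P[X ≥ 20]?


μ = E[X] = 21/8, a = 20.
Markov: P[X ≥ 20] ≤ μ/a = (21/8)/20 = 21/160.
Numerically: ≈ 0.131.
(Since a = 20 > μ = 2.625, the bound 21/160 is < 1 and informative.)

P[X ≥ 20] ≤ 21/160 ≈ 0.131.


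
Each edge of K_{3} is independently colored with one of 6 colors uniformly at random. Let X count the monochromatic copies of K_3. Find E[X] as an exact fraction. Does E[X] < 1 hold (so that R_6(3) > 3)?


E[X] = C(3, 3) · 6^{1 − 3} = 1 · 6^{−2} = 1/36.
As a reduced fraction: E[X] = 1/36 ≈ 0.028.
Is E[X] < 1? YES.
Since E[X] < 1, there exists a 6-coloring of K_{3} with no monochromatic K_3; hence R_6(3) > 3.

E[X] = 1/36 ≈ 0.028; E[X] < 1, so R_6(3) > 3.


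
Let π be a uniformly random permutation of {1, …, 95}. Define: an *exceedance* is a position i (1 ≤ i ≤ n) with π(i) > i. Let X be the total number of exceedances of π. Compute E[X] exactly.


Write X = Σ_{i=1}^{95} X_i, where X_i = 1_{π(i) > i}.
For each fixed i, π(i) is uniform over {1, …, 95} (marginal of a uniform permutation), so P[π(i) > i] = (n − i)/n. Summing: Σ_{i=1}^{95} (n − i)/n = (0 + 1 + … + 94)/95 = 95(95 − 1)/(2·95) = (95 − 1)/2.
Hence E[X] = Σ_{i=1}^{95} (95 − i)/95 = 47 ≈ 47.000000.

E[X] = 47 = 47.000000.


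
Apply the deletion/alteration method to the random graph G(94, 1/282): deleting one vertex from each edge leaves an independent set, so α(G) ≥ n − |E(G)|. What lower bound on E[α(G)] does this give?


E[|E(G)|] = C(94, 2)·p = 4371 · (1/282) = 31/2.
E[α(G)] ≥ n − E[|E(G)|] = 94 − 31/2 = 157/2.
Numerically: ≈ 78.50000.
(This is only a lower bound; the true E[α(G)] may be larger.)

E[α(G)] ≥ 157/2 ≈ 78.50000.


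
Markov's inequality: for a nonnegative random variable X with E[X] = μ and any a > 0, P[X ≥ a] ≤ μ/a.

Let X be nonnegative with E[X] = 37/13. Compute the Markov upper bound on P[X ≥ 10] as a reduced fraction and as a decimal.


μ = E[X] = 37/13, a = 10.
Markov: P[X ≥ 10] ≤ μ/a = (37/13)/10 = 37/130.
Numerically: ≈ 0.284615.
(Since a = 10 > μ = 2.846154, the bound 37/130 is < 1 and informative.)

P[X ≥ 10] ≤ 37/130 ≈ 0.284615.


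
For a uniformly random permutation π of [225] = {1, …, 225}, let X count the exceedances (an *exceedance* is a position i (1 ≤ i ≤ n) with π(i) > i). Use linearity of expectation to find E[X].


Write X = Σ_{i=1}^{225} X_i, where X_i = 1_{π(i) > i}.
For each fixed i, π(i) is uniform over {1, …, 225} (marginal of a uniform permutation), so P[π(i) > i] = (n − i)/n. Summing: Σ_{i=1}^{225} (n − i)/n = (0 + 1 + … + 224)/225 = 225(225 − 1)/(2·225) = (225 − 1)/2.
Hence E[X] = Σ_{i=1}^{225} (225 − i)/225 = 112 ≈ 112.00000.

E[X] = 112 = 112.00000.


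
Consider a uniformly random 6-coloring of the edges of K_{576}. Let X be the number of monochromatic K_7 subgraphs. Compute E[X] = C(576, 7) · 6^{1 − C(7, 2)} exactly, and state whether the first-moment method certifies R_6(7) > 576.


E[X] = C(576, 7) · 6^{1 − 21} = 4023771393470400 · 6^{−20} = 4023771393470400/3656158440062976.
As a reduced fraction: E[X] = 6985714224775/6347497291776 ≈ 1.100546.
Is E[X] < 1? NO.
Since E[X] ≥ 1, the first-moment bound is inconclusive at n = 576; it does NOT by itself certify R_6(7) > 576.

E[X] = 6985714224775/6347497291776 ≈ 1.100546; E[X] ≥ 1; first-moment method inconclusive here.


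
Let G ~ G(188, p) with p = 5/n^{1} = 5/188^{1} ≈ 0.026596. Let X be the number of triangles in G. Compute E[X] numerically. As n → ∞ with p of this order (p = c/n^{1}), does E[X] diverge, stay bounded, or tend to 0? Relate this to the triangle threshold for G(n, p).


Number of potential triangles: C(188, 3) = 1089836.
Each occurs with probability p³ ≈ (0.026596)³ ≈ 1.8812065e-05.
By linearity: E[X] = C(188, 3)·p³ ≈ 1089836 · 1.8812065e-05 ≈ 20.50207.
Here α = 1, so p = 5/n is exactly at the triangle threshold p ~ 1/n. Asymptotically E[X] → c³/6 = 5³/6 = 125/6 ≈ 20.83333, a bounded constant. In this regime the triangle count is asymptotically Poisson(c³/6).

E[X] ≈ 20.50207; in regime p = Θ(1/n^{1}) E[X] stays bounded (at the triangle threshold p ~ 1/n).
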